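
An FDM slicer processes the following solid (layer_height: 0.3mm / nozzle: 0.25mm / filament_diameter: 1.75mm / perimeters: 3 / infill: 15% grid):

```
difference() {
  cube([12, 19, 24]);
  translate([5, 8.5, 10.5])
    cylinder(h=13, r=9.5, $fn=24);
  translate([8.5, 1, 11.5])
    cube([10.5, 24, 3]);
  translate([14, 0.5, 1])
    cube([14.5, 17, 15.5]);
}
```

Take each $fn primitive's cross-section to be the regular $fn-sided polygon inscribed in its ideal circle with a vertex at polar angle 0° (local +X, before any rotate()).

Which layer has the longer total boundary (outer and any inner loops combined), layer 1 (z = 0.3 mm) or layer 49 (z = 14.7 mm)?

Layer 1 (z = 0.3): the cube is present — its section is the full 12×19 rectangle (perimeter 62.00 mm); the cylinder at (5, 8.5) does not reach this height (z outside [10.5, 23.5]); the cube at (8.5, 1) is not intersected at this z (z outside [11.5, 14.5]); the cube at (14, 0.5) is absent (z outside [1, 16.5]); Subtracting the remaining from the first: none of the subtracted shapes is present at this height, so the 12×19 cube is unchanged — boundary = 62.00 mm. So its perimeter = 62.00 mm. Layer 49 (z = 14.7): the cube (footprint 12×19) is included at this height (perimeter 62.00 mm); the cylinder at (5, 8.5): section is a regular 24-gon, circumradius r=9.5 (perimeter = 2·24·9.500·sin(180°/24) = 59.52 mm); the cube at (8.5, 1) does not reach this height (z outside [11.5, 14.5]); the 14.5×17 cube at (14, 0.5) contributes its full rectangle (perimeter 63.00 mm); Subtracting the remaining from the first: starting from the 12×19 cube, the r=9.5 cylinder at (5, 8.5) partially overlaps it — only the 203.53 mm² overlap (of its 280.30 mm²) is removed, clipping the outline; the 14.5×17 cube at (14, 0.5) misses the remaining region (no effect) — boundary = 42.91 mm. So its perimeter = 42.91 mm. Layer 1 is larger (62.00 vs 42.91 mm).

layer 1 (z = 0.3 mm)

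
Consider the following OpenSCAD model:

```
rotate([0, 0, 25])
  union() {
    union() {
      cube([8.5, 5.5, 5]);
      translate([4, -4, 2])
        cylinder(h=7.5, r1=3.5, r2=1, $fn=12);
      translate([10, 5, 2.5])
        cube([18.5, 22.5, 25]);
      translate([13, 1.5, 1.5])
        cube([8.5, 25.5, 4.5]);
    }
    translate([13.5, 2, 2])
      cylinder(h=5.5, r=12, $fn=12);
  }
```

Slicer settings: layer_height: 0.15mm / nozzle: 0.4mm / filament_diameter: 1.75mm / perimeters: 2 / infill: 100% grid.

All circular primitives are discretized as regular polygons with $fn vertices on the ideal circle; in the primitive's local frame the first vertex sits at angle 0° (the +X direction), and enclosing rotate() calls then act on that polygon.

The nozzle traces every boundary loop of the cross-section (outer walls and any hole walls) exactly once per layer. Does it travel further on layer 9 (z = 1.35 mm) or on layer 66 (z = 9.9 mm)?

Layer 9 (z = 1.35): the 8.5×5.5 cube contributes its full rectangle (perimeter 28.00 mm); the cone at (4, -4) is not intersected at this z (z outside [2, 9.5]); the cube at (10, 5) is not intersected at this z (z outside [2.5, 27.5]); the cube at (13, 1.5) is absent (z outside [1.5, 6]); Merging all regions: only the 8.5×5.5 cube is present, so the union is just that shape — boundary = 28.00 mm; the cylinder at (13.5, 2) is absent (z outside [2, 7.5]); Taking the union: only the result so far is present, so the union is just that shape — boundary = 28.00 mm; (rotated 25° about Z; rotation is an isometry so areas/perimeters/island counts are preserved). So its perimeter = 28.00 mm. Layer 66 (z = 9.9): the cube is absent (z outside [0, 5]); the cone at (4, -4) is not intersected at this z (z outside [2, 9.5]); the cube at (10, 5) is present — its section is the full 18.5×22.5 rectangle (perimeter 82.00 mm); the cube at (13, 1.5) is absent (z outside [1.5, 6]); Taking the union: only the 18.5×22.5 cube at (10, 5) is present, so the union is just that shape — boundary = 82.00 mm; the cylinder at (13.5, 2) does not reach this height (z outside [2, 7.5]); Taking the union: only that combined region is present, so the union is just that shape — boundary = 82.00 mm; (rotated 25° about Z; rotation is an isometry so areas/perimeters/island counts are preserved). So its perimeter = 82.00 mm. Layer 66 is larger (82.00 vs 28.00 mm).

layer 66 (z = 9.9 mm)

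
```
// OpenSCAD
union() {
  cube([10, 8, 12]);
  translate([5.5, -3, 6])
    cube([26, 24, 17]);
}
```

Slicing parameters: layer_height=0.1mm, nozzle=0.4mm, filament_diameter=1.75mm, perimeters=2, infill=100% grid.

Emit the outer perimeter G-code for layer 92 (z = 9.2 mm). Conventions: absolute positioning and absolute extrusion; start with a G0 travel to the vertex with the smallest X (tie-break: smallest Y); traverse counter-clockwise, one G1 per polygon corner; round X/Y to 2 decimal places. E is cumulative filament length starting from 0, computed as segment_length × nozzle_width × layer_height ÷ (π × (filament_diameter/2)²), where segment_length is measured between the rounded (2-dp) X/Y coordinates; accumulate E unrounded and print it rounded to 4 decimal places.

At z = 9.2 mm: the cube is present — its section is the full 10×8 rectangle; the cube at (5.5, -3) is present — its section is the full 26×24 rectangle; Taking the union: the regions partially overlap (shared area 36.00 mm²), so overlapping operands fuse into one piece — 1 connected region. The outline is a single polygon with 8 vertices. Extrusion per mm of travel: 0.4 × 0.1 / (π × 0.875²) = 0.016630. Accumulating E over each segment gives final E = 1.8459.

G0 X0.00 Y0.00 Z9.20
G1 X5.50 Y0.00 E0.0915
G1 X5.50 Y-3.00 E0.1414
G1 X31.50 Y-3.00 E0.5737
G1 X31.50 Y21.00 E0.9729
G1 X5.50 Y21.00 E1.4052
G1 X5.50 Y8.00 E1.6214
G1 X0.00 Y8.00 E1.7129
G1 X0.00 Y0.00 E1.8459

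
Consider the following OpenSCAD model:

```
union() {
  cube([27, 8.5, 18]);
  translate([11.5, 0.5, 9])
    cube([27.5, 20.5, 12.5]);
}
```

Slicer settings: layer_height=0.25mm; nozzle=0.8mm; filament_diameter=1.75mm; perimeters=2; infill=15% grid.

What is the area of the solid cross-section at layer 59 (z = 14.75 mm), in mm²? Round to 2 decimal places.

669.25 mm²

At z = 14.75 mm: the cube (footprint 27×8.5) is included at this height (area 229.50 mm²); the 27.5×20.5 cube at (11.5, 0.5) contributes its full rectangle (area 563.75 mm²); Combining (union): the regions partially overlap — summed areas 793.25 mm² minus the doubly-counted overlap 124.00 mm² gives 669.25 mm² — area = 669.25 mm². Overall, the cross-section is a single solid region. Net area = 669.25 mm².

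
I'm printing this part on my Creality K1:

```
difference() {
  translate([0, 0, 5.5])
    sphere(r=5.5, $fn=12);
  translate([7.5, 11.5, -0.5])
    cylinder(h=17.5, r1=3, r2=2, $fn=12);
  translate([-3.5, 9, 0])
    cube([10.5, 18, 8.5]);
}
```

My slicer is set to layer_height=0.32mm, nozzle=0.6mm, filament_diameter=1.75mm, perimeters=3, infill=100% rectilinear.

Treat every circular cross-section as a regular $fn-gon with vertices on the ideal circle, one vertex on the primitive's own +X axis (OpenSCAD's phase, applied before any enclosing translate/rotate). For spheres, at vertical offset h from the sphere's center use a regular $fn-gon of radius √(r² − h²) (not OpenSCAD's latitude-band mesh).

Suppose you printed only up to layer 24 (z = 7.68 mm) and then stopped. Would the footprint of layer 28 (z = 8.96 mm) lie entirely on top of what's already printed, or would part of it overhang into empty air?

Compare the two slices. At z = 7.68: the r=5.5 sphere contributes a regular 12-gon of circumradius √(5.5²−2.18²) = 5.050 (area = (12/2)·5.050²·sin(360°/12) = 76.49 mm²); the cone at (7.5, 11.5) (r1=3→r2=2) has section circumradius 2.533 here — a regular 12-gon (area = (12/2)·2.533²·sin(360°/12) = 19.24 mm²); the cube at (-3.5, 9) is present — its section is the full 10.5×18 rectangle (area 189.00 mm²); After the difference (first − rest): starting from the r=5.5 sphere (76.49 mm²), the cone at (7.5, 11.5) misses the remaining region (no effect); the 10.5×18 cube at (-3.5, 9) misses the remaining region (no effect) — area = 76.49 mm². At z = 8.96: the sphere: section is a regular 12-gon, circumradius = √(r²−h²) = √(5.5²−3.46²) = 4.275 (area = (12/2)·4.275²·sin(360°/12) = 54.84 mm²); the cone at (7.5, 11.5) (r1=3→r2=2) has section circumradius 2.459 here — a regular 12-gon (area = (12/2)·2.459²·sin(360°/12) = 18.15 mm²); the cube at (-3.5, 9) is not intersected at this z (z outside [0, 8.5]); Subtracting the remaining from the first: starting from the r=5.5 sphere (54.84 mm²), the cone at (7.5, 11.5) misses the remaining region (no effect) — area = 54.84 mm². Checking containment: the cross-section at z = 8.96 is a subset of the cross-section at z = 7.68.

entirely on top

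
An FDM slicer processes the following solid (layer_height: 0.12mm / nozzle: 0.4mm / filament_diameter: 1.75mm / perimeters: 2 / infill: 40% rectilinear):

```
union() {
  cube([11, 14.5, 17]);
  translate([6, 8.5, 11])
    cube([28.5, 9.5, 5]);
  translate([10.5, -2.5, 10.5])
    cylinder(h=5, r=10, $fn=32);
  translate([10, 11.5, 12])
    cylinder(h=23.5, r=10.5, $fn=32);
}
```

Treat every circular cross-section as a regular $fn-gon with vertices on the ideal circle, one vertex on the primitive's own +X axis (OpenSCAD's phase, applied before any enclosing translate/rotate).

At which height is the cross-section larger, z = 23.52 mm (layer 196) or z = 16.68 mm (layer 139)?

Layer 196 (z = 23.52): the cube does not reach this height (z outside [0, 17]); the cube at (6, 8.5) is absent (z outside [11, 16]); the cylinder at (10.5, -2.5) does not reach this height (z outside [10.5, 15.5]); the r=10.5 cylinder at (10, 11.5) gives a regular 32-gon of circumradius 10.5 (constant along its height) (area = (32/2)·10.500²·sin(360°/32) = 344.14 mm²); Taking the union: only the r=10.5 cylinder at (10, 11.5) is present, so the union is just that shape — area = 344.14 mm². So its area = 344.14 mm². Layer 139 (z = 16.68): the cube (footprint 11×14.5) is included at this height (area 159.50 mm²); the cube at (6, 8.5) is not intersected at this z (z outside [11, 16]); the cylinder at (10.5, -2.5) is not intersected at this z (z outside [10.5, 15.5]); the r=10.5 cylinder at (10, 11.5) gives a regular 32-gon of circumradius 10.5 (constant along its height) (area = (32/2)·10.500²·sin(360°/32) = 344.14 mm²); Taking the union: the regions partially overlap — summed areas 503.64 mm² minus the doubly-counted overlap 128.52 mm² gives 375.12 mm² — area = 375.12 mm². So its area = 375.12 mm². Layer 139 is larger (375.12 vs 344.14 mm²).

layer 139 (z = 16.68 mm)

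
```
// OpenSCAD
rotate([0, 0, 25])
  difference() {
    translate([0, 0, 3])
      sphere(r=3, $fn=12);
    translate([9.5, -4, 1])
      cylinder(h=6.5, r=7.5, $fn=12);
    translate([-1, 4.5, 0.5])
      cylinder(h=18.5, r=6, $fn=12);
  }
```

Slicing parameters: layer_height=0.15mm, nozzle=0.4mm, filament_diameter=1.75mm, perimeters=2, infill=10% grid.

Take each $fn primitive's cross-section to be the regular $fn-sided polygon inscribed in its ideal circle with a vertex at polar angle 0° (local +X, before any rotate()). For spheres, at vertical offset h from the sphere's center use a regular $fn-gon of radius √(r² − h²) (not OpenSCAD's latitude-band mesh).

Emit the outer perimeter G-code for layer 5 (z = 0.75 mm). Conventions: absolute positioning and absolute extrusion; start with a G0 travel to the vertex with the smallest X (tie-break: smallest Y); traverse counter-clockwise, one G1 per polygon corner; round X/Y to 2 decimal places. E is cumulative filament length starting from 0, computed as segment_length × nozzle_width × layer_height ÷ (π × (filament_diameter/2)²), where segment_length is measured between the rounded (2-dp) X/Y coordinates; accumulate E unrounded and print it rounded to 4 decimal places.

At z = 0.75 mm: the sphere: section is a regular 12-gon, circumradius = √(r²−h²) = √(3²−2.25²) = 1.984; the cylinder at (9.5, -4) is not intersected at this z (z outside [1, 7.5]); the cylinder at (-1, 4.5): section is a regular 12-gon, circumradius r=6; Subtracting the remaining from the first: starting from the r=3 sphere, the r=6 cylinder at (-1, 4.5) partially overlaps it — only the 10.19 mm² overlap (of its 108.00 mm²) is removed, clipping the outline — 1 connected region; (whole slice rotated 25° about Z — lengths, areas and connectivity unchanged). The outline is a single polygon with 7 vertices. Extrusion per mm of travel: 0.4 × 0.15 / (π × 0.875²) = 0.024945. Accumulating E over each segment gives final E = 0.1731.

G0 X-0.57 Y-1.83 Z0.75
G1 X-0.17 Y-1.98 E0.0107
G1 X0.84 Y-1.80 E0.0362
G1 X1.63 Y-1.14 E0.0619
G1 X1.98 Y-0.17 E0.0877
G1 X1.93 Y0.07 E0.0938
G1 X-0.27 Y-1.78 E0.1655
G1 X-0.57 Y-1.83 E0.1731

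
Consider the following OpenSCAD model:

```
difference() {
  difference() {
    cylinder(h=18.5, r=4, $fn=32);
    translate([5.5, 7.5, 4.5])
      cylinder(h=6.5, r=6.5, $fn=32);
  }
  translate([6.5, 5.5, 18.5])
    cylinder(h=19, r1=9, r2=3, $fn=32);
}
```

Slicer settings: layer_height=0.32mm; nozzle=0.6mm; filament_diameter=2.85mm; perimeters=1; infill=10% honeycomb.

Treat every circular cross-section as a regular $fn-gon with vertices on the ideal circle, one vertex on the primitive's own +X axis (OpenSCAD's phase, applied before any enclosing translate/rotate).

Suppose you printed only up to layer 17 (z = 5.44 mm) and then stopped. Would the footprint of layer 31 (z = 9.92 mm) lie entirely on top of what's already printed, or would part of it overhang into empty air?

entirely on top

Compare the two slices. At z = 5.44: the r=4 cylinder contributes a regular 32-gon of circumradius 4 (area = (32/2)·4.000²·sin(360°/32) = 49.94 mm²); the r=6.5 cylinder at (5.5, 7.5) contributes a regular 32-gon of circumradius 6.5 (area = (32/2)·6.500²·sin(360°/32) = 131.88 mm²); Subtracting the remaining from the first: starting from the r=4 cylinder (49.94 mm²), the r=6.5 cylinder at (5.5, 7.5) partially overlaps it — only the 3.65 mm² overlap (of its 131.88 mm²) is removed, clipping the outline — area = 46.29 mm²; the cone at (6.5, 5.5) is absent (z outside [18.5, 37.5]); Subtracting the remaining from the first: none of the subtracted shapes is present at this height, so the result so far is unchanged — area = 46.29 mm². At z = 9.92: the r=4 cylinder gives a regular 32-gon of circumradius 4 (constant along its height) (area = (32/2)·4.000²·sin(360°/32) = 49.94 mm²); the r=6.5 cylinder at (5.5, 7.5) contributes a regular 32-gon of circumradius 6.5 (area = (32/2)·6.500²·sin(360°/32) = 131.88 mm²); After the difference (first − rest): starting from the r=4 cylinder (49.94 mm²), the r=6.5 cylinder at (5.5, 7.5) partially overlaps it — only the 3.65 mm² overlap (of its 131.88 mm²) is removed, clipping the outline — area = 46.29 mm²; the cone at (6.5, 5.5) does not reach this height (z outside [18.5, 37.5]); Taking the first minus the rest: none of the subtracted shapes is present at this height, so that combined region is unchanged — area = 46.29 mm². Checking containment: the cross-section at z = 9.92 is a subset of the cross-section at z = 5.44.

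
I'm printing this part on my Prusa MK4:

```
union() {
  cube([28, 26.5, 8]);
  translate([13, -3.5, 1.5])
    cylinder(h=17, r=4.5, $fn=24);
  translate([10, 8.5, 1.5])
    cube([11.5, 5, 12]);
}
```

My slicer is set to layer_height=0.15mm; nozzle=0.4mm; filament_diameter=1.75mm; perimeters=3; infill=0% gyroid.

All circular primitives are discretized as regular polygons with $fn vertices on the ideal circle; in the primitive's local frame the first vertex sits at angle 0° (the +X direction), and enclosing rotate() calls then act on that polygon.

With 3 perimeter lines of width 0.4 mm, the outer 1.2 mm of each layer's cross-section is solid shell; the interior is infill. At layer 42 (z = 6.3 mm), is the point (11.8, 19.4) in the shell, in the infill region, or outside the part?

infill

At z = 6.3 mm: the 28×26.5 cube contributes its full rectangle; the r=4.5 cylinder at (13, -3.5) gives a regular 24-gon of circumradius 4.5 (constant along its height); the 11.5×5 cube at (10, 8.5) contributes its full rectangle; Combining (union): the regions partially overlap (shared area 61.21 mm²), so overlapping operands fuse into one piece — 1 connected region. Overall, the cross-section is a single solid region. The nearest boundary edge runs (0.00, 26.50)→(28.00, 26.50); distance from the point to it = 7.10 mm. The point is inside the cross-section and 7.10 mm from the nearest boundary — more than the 1.2 mm shell width (3 × 0.4), so it's in the infill interior.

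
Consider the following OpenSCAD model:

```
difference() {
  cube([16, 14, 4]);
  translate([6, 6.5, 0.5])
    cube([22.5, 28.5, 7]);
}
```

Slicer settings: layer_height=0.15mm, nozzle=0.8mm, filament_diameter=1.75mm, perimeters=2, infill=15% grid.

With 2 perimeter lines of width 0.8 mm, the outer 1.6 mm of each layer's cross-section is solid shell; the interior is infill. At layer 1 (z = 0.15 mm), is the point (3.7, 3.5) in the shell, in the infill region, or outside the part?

infill

At z = 0.15 mm: the cube (footprint 16×14) is included at this height; the cube at (6, 6.5) is not intersected at this z (z outside [0.5, 7.5]); Subtracting the remaining from the first: none of the subtracted shapes is present at this height, so the 16×14 cube is unchanged — 1 connected region. Overall, the cross-section is a single solid region. The nearest boundary edge runs (0.00, 0.00)→(16.00, 0.00); distance from the point to it = 3.50 mm. The point is inside the cross-section and 3.50 mm from the nearest boundary — more than the 1.6 mm shell width (2 × 0.8), so it's in the infill interior.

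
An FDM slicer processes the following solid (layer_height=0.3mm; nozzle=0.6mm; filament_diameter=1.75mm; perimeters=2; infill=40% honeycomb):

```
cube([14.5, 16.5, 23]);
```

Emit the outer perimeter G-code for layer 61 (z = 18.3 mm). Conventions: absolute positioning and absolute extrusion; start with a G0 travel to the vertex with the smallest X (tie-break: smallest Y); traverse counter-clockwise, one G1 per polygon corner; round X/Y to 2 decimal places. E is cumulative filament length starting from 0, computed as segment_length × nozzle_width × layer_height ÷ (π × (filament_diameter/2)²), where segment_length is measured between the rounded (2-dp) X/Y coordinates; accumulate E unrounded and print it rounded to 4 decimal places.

G0 X0.00 Y0.00 Z18.30
G1 X14.50 Y0.00 E1.0851
G1 X14.50 Y16.50 E2.3199
G1 X0.00 Y16.50 E3.4050
G1 X0.00 Y0.00 E4.6398

At z = 18.3 mm: the 14.5×16.5 cube contributes its full rectangle. The outline is a single polygon with 4 vertices. Extrusion per mm of travel: 0.6 × 0.3 / (π × 0.875²) = 0.074835. Accumulating E over each segment gives final E = 4.6398.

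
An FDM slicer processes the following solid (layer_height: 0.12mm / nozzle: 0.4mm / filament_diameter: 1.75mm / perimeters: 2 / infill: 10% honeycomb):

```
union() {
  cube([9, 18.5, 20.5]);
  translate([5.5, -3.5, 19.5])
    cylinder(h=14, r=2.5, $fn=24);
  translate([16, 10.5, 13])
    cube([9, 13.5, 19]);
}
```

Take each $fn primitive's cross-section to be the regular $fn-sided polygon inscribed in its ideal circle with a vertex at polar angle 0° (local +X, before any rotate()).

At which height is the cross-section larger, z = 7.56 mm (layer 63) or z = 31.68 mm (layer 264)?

Layer 63 (z = 7.56): the cube is present — its section is the full 9×18.5 rectangle (area 166.50 mm²); the cylinder at (5.5, -3.5) is not intersected at this z (z outside [19.5, 33.5]); the cube at (16, 10.5) does not reach this height (z outside [13, 32]); Combining (union): only the 9×18.5 cube is present, so the union is just that shape — area = 166.50 mm². So its area = 166.50 mm². Layer 264 (z = 31.68): the cube is not intersected at this z (z outside [0, 20.5]); the r=2.5 cylinder at (5.5, -3.5) gives a regular 24-gon of circumradius 2.5 (constant along its height) (area = (24/2)·2.500²·sin(360°/24) = 19.41 mm²); the 9×13.5 cube at (16, 10.5) contributes its full rectangle (area 121.50 mm²); Taking the union: the 2 present regions are separate (no shared area or edge), so areas and boundary lengths simply add and each stays a separate island — area = 140.91 mm². So its area = 140.91 mm². Layer 63 is larger (166.50 vs 140.91 mm²).

layer 63 (z = 7.56 mm)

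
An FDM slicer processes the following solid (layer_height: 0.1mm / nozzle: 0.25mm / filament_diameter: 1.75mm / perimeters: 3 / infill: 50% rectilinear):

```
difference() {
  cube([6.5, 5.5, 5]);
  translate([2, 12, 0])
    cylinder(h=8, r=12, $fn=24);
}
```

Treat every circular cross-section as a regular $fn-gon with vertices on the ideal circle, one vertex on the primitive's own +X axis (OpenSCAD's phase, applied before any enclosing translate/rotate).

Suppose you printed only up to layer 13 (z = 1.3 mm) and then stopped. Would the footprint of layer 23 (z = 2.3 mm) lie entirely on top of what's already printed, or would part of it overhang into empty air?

entirely on top

Compare the two slices. At z = 1.3: the 6.5×5.5 cube contributes its full rectangle (area 35.75 mm²); the r=12 cylinder at (2, 12) gives a regular 24-gon of circumradius 12 (constant along its height) (area = (24/2)·12.000²·sin(360°/24) = 447.24 mm²); After the difference (first − rest): starting from the 6.5×5.5 cube (35.75 mm²), the r=12 cylinder at (2, 12) partially overlaps it — only the 33.88 mm² overlap (of its 447.24 mm²) is removed, clipping the outline — area = 1.87 mm². At z = 2.3: the 6.5×5.5 cube contributes its full rectangle (area 35.75 mm²); the r=12 cylinder at (2, 12) contributes a regular 24-gon of circumradius 12 (area = (24/2)·12.000²·sin(360°/24) = 447.24 mm²); Taking the first minus the rest: starting from the 6.5×5.5 cube (35.75 mm²), the r=12 cylinder at (2, 12) partially overlaps it — only the 33.88 mm² overlap (of its 447.24 mm²) is removed, clipping the outline — area = 1.87 mm². Checking containment: the cross-section at z = 2.3 is a subset of the cross-section at z = 1.3.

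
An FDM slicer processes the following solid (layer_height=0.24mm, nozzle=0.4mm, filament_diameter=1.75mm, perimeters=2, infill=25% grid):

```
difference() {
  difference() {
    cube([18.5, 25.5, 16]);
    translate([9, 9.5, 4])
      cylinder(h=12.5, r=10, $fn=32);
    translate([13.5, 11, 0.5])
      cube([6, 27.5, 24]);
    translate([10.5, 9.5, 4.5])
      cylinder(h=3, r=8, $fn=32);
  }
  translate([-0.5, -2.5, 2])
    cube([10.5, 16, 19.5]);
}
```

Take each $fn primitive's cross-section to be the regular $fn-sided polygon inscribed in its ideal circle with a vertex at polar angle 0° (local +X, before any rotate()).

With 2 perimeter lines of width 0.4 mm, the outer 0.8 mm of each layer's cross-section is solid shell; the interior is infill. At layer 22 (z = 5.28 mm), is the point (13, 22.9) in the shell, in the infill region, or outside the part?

At z = 5.28 mm: the 18.5×25.5 cube contributes its full rectangle; the cylinder at (9, 9.5): section is a regular 32-gon, circumradius r=10; the cube at (13.5, 11) (footprint 6×27.5) is included at this height; the r=8 cylinder at (10.5, 9.5) contributes a regular 32-gon of circumradius 8; Subtracting the remaining from the first: starting from the 18.5×25.5 cube, the r=10 cylinder at (9, 9.5) partially overlaps it — only the 302.77 mm² overlap (of its 312.14 mm²) is removed, clipping the outline; the 6×27.5 cube at (13.5, 11) partially overlaps it — only the 46.19 mm² overlap (of its 165.00 mm²) is removed, clipping the outline; the r=8 cylinder at (10.5, 9.5) misses the remaining region (no effect) — 3 connected regions; the cube at (-0.5, -2.5) (footprint 10.5×16) is included at this height; After the difference (first − rest): starting from the result so far, the 10.5×16 cube at (-0.5, -2.5) partially overlaps it — only the 11.21 mm² overlap (of its 168.00 mm²) is removed, clipping the outline — 2 connected regions. Overall, the cross-section has 2 separate islands. The nearest boundary edge runs (13.50, 25.50)→(13.50, 18.38); distance from the point to it = 0.50 mm. (Shell/infill is judged within the island containing the point — the largest one.) The point is inside the cross-section, 0.50 mm from the nearest boundary — within the 0.8 mm shell band (2 × 0.4).

shell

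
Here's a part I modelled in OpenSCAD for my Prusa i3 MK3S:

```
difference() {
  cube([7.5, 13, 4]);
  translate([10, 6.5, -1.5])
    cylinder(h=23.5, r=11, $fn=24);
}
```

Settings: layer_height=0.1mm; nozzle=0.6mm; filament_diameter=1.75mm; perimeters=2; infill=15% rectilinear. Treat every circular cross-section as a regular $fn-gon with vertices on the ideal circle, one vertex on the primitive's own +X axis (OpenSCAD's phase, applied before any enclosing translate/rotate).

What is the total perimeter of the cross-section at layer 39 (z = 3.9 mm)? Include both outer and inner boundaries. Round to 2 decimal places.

11.77 mm

At z = 3.9 mm: the 7.5×13 cube contributes its full rectangle (perimeter 41.00 mm); the r=11 cylinder at (10, 6.5) gives a regular 24-gon of circumradius 11 (constant along its height) (perimeter = 2·24·11.000·sin(180°/24) = 68.92 mm); Subtracting the remaining from the first: starting from the 7.5×13 cube, the r=11 cylinder at (10, 6.5) partially overlaps it — only the 95.24 mm² overlap (of its 375.81 mm²) is removed, clipping the outline — boundary = 11.77 mm. Overall, the cross-section has 2 separate islands. Total boundary length (outer) = 11.77 mm.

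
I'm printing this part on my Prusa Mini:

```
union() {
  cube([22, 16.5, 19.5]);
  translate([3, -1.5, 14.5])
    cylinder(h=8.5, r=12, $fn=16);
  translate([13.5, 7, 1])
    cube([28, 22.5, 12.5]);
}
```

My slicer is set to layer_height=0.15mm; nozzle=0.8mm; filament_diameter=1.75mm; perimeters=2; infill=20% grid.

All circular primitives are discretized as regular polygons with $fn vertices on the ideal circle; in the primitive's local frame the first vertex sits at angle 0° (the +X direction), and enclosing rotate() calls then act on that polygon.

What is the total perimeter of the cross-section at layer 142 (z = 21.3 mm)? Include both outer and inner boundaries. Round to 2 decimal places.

74.91 mm

At z = 21.3 mm: the cube is not intersected at this z (z outside [0, 19.5]); the r=12 cylinder at (3, -1.5) contributes a regular 16-gon of circumradius 12 (perimeter = 2·16·12.000·sin(180°/16) = 74.91 mm); the cube at (13.5, 7) is absent (z outside [1, 13.5]); Combining (union): only the r=12 cylinder at (3, -1.5) is present, so the union is just that shape — boundary = 74.91 mm. Overall, the cross-section is a single solid region. Total boundary length (outer) = 74.91 mm.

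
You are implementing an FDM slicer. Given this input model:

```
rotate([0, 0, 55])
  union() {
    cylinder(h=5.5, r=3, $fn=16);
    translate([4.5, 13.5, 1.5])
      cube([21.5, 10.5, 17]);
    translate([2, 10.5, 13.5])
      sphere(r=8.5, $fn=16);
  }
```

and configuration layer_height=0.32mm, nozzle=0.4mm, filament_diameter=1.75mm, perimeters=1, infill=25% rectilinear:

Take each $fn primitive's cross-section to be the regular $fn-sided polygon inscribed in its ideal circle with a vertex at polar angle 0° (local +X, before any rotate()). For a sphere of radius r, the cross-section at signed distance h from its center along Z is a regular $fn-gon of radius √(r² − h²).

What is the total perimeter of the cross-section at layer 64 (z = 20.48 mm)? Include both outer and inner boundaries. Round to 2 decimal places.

30.28 mm

At z = 20.48 mm: the cylinder is not intersected at this z (z outside [0, 5.5]); the cube at (4.5, 13.5) does not reach this height (z outside [1.5, 18.5]); the r=8.5 sphere at (2, 10.5) slices to a regular 16-gon of circumradius 4.851 (√(r²−h²) with h=6.98 from center) (perimeter = 2·16·4.851·sin(180°/16) = 30.28 mm); Taking the union: only the r=8.5 sphere at (2, 10.5) is present, so the union is just that shape — boundary = 30.28 mm; (whole slice rotated 55° about Z — lengths, areas and connectivity unchanged). Overall, the cross-section is a single solid region. Total boundary length (outer) = 30.28 mm.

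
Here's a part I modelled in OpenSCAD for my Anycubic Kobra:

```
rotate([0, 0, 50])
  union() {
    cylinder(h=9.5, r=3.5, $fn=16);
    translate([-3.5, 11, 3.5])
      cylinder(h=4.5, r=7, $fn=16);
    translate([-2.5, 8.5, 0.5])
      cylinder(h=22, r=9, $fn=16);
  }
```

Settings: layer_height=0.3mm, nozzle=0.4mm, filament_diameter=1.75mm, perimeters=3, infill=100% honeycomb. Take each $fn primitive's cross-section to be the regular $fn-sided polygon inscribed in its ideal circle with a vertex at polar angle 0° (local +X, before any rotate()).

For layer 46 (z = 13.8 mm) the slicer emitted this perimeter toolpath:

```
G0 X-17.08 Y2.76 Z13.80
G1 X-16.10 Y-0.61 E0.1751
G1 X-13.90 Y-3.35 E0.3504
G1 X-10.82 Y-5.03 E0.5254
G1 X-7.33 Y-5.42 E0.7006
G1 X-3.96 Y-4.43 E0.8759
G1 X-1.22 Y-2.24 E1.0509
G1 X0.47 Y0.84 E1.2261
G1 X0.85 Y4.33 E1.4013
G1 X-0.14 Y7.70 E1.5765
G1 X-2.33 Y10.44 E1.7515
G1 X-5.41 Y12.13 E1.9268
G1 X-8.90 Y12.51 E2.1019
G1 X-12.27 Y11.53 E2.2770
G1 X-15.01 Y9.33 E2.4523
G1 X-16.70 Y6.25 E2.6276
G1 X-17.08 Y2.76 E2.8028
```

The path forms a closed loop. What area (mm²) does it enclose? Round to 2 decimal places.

247.91 mm²

Apply the shoelace formula to the sequence of (X, Y) vertices; enclosed area = 247.91 mm².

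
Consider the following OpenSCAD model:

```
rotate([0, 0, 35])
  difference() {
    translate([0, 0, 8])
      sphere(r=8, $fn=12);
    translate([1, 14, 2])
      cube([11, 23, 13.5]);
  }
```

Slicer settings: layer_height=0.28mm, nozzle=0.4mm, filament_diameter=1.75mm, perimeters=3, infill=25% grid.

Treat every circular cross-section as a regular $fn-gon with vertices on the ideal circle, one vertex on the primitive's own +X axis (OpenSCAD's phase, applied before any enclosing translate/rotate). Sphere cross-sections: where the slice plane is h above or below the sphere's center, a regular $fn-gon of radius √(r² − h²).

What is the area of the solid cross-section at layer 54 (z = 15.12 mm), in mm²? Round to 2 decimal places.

39.92 mm²

At z = 15.12 mm: the r=8 sphere contributes a regular 12-gon of circumradius √(8²−7.12²) = 3.648 (area = (12/2)·3.648²·sin(360°/12) = 39.92 mm²); the cube at (1, 14) (footprint 11×23) is included at this height (area 253.00 mm²); After the difference (first − rest): starting from the r=8 sphere (39.92 mm²), the 11×23 cube at (1, 14) misses the remaining region (no effect) — area = 39.92 mm²; (rotated 35° about Z; rotation is an isometry so areas/perimeters/island counts are preserved). Overall, the cross-section is a single solid region. Net area = 39.92 mm².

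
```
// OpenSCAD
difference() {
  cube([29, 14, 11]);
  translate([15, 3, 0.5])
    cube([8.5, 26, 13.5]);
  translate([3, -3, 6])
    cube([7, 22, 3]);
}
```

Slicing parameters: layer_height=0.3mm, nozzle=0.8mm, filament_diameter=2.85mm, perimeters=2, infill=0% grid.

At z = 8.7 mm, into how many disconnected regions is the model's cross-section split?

At z = 8.7 mm: the 29×14 cube contributes its full rectangle; the cube at (15, 3) (footprint 8.5×26) is included at this height; the 7×22 cube at (3, -3) contributes its full rectangle; Subtracting the remaining from the first: starting from the 29×14 cube, the 8.5×26 cube at (15, 3) partially overlaps it — only the 93.50 mm² overlap (of its 221.00 mm²) is removed, clipping the outline; the 7×22 cube at (3, -3) partially overlaps it — only the 98.00 mm² overlap (of its 154.00 mm²) is removed, clipping the outline — 2 connected regions. The result has 2 disconnected regions.

2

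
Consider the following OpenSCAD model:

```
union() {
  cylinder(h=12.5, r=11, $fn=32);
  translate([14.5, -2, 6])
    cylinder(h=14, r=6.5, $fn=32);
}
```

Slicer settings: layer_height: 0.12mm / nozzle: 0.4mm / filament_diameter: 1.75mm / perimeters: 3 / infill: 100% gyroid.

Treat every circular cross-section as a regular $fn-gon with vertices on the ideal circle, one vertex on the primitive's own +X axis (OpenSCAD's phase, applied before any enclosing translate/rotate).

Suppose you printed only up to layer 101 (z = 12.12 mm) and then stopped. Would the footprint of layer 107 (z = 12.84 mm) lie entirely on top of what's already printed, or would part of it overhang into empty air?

entirely on top

Compare the two slices. At z = 12.12: the r=11 cylinder contributes a regular 32-gon of circumradius 11 (area = (32/2)·11.000²·sin(360°/32) = 377.69 mm²); the r=6.5 cylinder at (14.5, -2) gives a regular 32-gon of circumradius 6.5 (constant along its height) (area = (32/2)·6.500²·sin(360°/32) = 131.88 mm²); Merging all regions: the regions partially overlap — summed areas 509.58 mm² minus the doubly-counted overlap 17.31 mm² gives 492.27 mm² — area = 492.27 mm². At z = 12.84: the cylinder is absent (z outside [0, 12.5]); the cylinder at (14.5, -2): section is a regular 32-gon, circumradius r=6.5 (area = (32/2)·6.500²·sin(360°/32) = 131.88 mm²); Combining (union): only the r=6.5 cylinder at (14.5, -2) is present, so the union is just that shape — area = 131.88 mm². Checking containment: the cross-section at z = 12.84 is a subset of the cross-section at z = 12.12.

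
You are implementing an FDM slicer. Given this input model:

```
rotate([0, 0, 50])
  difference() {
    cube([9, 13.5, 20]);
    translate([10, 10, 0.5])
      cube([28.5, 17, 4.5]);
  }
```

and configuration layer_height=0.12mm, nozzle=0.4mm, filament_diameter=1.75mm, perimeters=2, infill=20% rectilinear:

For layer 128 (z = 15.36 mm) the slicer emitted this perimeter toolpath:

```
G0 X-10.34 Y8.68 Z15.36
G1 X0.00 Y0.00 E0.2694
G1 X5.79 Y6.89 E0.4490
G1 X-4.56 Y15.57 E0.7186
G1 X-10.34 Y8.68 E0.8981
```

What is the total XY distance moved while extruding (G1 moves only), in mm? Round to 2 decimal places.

45.00 mm

Sum the Euclidean lengths of each G1 segment: total = 45.00 mm.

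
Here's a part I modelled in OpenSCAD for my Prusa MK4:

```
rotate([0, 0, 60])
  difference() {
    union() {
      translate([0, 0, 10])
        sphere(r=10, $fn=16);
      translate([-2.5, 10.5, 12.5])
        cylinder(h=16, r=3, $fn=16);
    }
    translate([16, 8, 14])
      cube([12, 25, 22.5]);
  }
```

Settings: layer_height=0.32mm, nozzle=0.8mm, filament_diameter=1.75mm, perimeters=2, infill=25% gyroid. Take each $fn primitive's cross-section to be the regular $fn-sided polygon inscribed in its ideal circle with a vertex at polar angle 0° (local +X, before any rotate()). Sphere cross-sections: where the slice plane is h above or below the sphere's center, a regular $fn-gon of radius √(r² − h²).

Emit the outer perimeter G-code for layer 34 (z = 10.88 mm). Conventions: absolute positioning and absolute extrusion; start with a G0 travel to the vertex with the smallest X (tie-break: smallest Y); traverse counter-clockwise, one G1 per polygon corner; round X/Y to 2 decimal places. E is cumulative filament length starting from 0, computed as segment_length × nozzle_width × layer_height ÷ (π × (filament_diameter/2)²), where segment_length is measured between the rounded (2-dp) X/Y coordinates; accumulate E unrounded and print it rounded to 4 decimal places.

G0 X-9.88 Y1.30 Z10.88
G1 X-9.62 Y-2.58 E0.4139
G1 X-7.90 Y-6.06 E0.8270
G1 X-4.98 Y-8.63 E1.2411
G1 X-1.30 Y-9.88 E1.6547
G1 X2.58 Y-9.62 E2.0686
G1 X6.06 Y-7.90 E2.4817
G1 X8.63 Y-4.98 E2.8958
G1 X9.88 Y-1.30 E3.3094
G1 X9.62 Y2.58 E3.7233
G1 X7.90 Y6.06 E4.1364
G1 X4.98 Y8.63 E4.5505
G1 X1.30 Y9.88 E4.9641
G1 X-2.58 Y9.62 E5.3780
G1 X-6.06 Y7.90 E5.7911
G1 X-8.63 Y4.98 E6.2052
G1 X-9.88 Y1.30 E6.6188

At z = 10.88 mm: the r=10 sphere slices to a regular 16-gon of circumradius 9.961 (√(r²−h²) with h=0.88 from center); the cylinder at (-2.5, 10.5) does not reach this height (z outside [12.5, 28.5]); Combining (union): only the r=10 sphere is present, so the union is just that shape — 1 connected region; the cube at (16, 8) is absent (z outside [14, 36.5]); After the difference (first − rest): none of the subtracted shapes is present at this height, so the result so far is unchanged — 1 connected region; (rotated 60° about Z; rotation is an isometry so areas/perimeters/island counts are preserved). The outline is a single polygon with 16 vertices. Extrusion per mm of travel: 0.8 × 0.32 / (π × 0.875²) = 0.106432. Accumulating E over each segment gives final E = 6.6188.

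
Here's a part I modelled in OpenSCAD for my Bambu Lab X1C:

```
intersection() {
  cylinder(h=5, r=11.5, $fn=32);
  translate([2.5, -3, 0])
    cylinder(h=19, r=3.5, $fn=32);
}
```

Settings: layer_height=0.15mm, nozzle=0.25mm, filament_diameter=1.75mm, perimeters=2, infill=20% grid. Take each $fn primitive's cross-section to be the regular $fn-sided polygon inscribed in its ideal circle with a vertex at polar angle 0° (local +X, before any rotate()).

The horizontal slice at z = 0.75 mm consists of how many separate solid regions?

At z = 0.75 mm: the cylinder: section is a regular 32-gon, circumradius r=11.5; the cylinder at (2.5, -3): section is a regular 32-gon, circumradius r=3.5; After intersecting: the r=3.5 cylinder at (2.5, -3) lies inside the r=11.5 cylinder, so the common part is the r=3.5 cylinder at (2.5, -3) itself — 1 connected region. The result has 1 disconnected region.

1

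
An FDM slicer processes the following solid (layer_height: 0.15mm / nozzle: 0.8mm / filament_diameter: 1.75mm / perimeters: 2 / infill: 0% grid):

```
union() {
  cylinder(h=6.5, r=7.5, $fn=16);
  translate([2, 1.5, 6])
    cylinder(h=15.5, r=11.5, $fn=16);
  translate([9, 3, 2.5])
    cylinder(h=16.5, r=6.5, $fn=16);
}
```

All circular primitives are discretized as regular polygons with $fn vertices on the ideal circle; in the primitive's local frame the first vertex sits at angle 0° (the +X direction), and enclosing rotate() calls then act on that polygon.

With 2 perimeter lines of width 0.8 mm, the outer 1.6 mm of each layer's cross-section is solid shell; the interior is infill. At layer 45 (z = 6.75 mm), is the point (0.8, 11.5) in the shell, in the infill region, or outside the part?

shell

At z = 6.75 mm: the cylinder is not intersected at this z (z outside [0, 6.5]); the r=11.5 cylinder at (2, 1.5) contributes a regular 16-gon of circumradius 11.5; the r=6.5 cylinder at (9, 3) gives a regular 16-gon of circumradius 6.5 (constant along its height); Combining (union): the regions partially overlap (shared area 109.49 mm²), so overlapping operands fuse into one piece — 1 connected region. Overall, the cross-section is a single solid region. The nearest boundary edge runs (-2.40, 12.12)→(2.00, 13.00); distance from the point to it = 1.24 mm. The point is inside the cross-section, 1.24 mm from the nearest boundary — within the 1.6 mm shell band (2 × 0.8).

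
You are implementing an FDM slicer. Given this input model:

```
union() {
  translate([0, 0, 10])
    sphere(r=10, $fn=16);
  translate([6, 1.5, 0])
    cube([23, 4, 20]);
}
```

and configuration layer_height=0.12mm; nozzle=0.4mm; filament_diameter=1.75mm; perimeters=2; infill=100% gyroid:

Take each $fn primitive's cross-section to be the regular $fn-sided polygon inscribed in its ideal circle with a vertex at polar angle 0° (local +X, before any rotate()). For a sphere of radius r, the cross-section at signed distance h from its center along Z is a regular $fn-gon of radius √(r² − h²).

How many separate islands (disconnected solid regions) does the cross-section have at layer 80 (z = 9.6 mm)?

At z = 9.6 mm: the r=10 sphere contributes a regular 16-gon of circumradius √(10²−0.4²) = 9.992; the cube at (6, 1.5) (footprint 23×4) is included at this height; Combining (union): the regions partially overlap (shared area 12.52 mm²), so overlapping operands fuse into one piece — 1 connected region. Overall, the cross-section is a single solid region. Island count = 1.

1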